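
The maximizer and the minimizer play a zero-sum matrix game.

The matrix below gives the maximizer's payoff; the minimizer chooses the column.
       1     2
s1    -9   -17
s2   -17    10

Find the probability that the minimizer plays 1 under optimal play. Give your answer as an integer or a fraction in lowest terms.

27/35

Row minima are -17 and -17, so the maximizer's maximin is -17; column maxima are -9 and 10, so the minimizer's minimax is -9. These differ, so the equilibrium is in mixed strategies.
Let the minimizer play 1 with probability q. The maximizer is indifferent when −9q − 17(1−q) = −17q + 10(1−q), giving q = 27/35.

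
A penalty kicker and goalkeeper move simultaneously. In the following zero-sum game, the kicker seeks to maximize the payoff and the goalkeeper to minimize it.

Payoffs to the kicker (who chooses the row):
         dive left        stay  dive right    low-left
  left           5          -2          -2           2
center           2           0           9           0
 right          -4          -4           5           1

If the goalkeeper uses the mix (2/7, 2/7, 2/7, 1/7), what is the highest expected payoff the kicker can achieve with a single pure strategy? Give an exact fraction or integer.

22/7

left: (5)·(2/7) + (-2)·(2/7) + (-2)·(2/7) + (2)·(1/7) = 4/7.
center: (2)·(2/7) + (0)·(2/7) + (9)·(2/7) + (0)·(1/7) = 22/7.
right: (-4)·(2/7) + (-4)·(2/7) + (5)·(2/7) + (1)·(1/7) = -5/7.
The best pure response is center with expected payoff 22/7.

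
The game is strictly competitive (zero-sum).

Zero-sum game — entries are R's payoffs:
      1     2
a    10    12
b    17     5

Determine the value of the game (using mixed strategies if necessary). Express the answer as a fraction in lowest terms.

Row minima are 10 and 5, so R's maximin is 10; column maxima are 17 and 12, so C's minimax is 12. These differ, so the equilibrium is in mixed strategies.
Let R play a with probability p. C is indifferent when 10p + 17(1−p) = 12p + 5(1−p), giving p = 6/7.
Let C play 1 with probability q. R is indifferent when 10q + 12(1−q) = 17q + 5(1−q), giving q = 1/2.
The value is 10·(1/2) + (12)·(1/2) = 11.

11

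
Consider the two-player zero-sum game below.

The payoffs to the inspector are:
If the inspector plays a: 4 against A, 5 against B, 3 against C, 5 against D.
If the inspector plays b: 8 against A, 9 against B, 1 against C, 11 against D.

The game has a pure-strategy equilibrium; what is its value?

3

Row minima: 3, 1 → the inspector's maximin is 3.
Column maxima: 8, 9, 3, 11 → the inspectee's minimax is 3.
They coincide at (a, C), so the value is 3.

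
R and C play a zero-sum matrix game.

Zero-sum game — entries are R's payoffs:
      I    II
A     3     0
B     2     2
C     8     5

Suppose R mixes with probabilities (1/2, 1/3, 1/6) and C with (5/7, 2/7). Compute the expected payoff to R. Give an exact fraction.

41/14

Against (5/7, 2/7), each row's expected payoff is A: 15/7; B: 2; C: 50/7.
Taking the (1/2, 1/3, 1/6)-weighted average: (1/2)·(15/7) + (1/3)·(2) + (1/6)·(50/7) = 41/14.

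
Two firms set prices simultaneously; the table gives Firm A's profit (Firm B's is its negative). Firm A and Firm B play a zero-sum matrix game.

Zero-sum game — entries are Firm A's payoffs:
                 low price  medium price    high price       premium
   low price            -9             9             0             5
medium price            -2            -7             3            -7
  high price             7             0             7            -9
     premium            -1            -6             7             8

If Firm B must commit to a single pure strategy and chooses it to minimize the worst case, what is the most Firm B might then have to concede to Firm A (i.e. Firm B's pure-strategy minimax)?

The worst case (largest entry) in each column is low price: 7, medium price: 9, high price: 7, premium: 8.
The best (smallest) of these is 7.

7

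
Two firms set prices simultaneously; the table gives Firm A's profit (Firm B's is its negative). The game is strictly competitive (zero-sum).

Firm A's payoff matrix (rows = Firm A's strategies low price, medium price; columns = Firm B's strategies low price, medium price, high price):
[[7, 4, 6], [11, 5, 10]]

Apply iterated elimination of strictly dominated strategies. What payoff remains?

Row low price is strictly dominated by row medium price (11>7, 5>4, 10>6); eliminate low price.
Column low price is strictly dominated by medium price for Firm B (5<11); eliminate low price.
Column high price is strictly dominated by medium price for Firm B (5<10); eliminate high price.
Only (medium price, medium price) remains, with payoff 5.

5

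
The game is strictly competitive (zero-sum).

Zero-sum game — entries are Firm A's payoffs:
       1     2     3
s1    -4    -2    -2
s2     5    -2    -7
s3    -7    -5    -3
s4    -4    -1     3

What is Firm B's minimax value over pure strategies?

The worst case (largest entry) in each column is 1: 5, 2: -1, 3: 3.
The best (smallest) of these is -1.

-1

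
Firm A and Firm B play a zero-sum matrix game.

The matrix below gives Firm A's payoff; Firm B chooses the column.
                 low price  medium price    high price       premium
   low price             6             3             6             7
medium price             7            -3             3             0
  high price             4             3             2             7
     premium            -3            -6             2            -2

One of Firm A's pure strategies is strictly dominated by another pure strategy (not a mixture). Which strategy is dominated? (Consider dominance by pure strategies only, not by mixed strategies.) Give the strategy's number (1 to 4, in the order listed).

Compare premium with low price: 6 > -3, 3 > -6, 6 > 2, 7 > -2.
So low price strictly dominates premium for Firm A; premium is strictly dominated.

4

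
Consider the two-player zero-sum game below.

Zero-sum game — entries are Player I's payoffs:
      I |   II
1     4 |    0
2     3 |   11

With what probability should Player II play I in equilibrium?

11/12

Row minima are 0 and 3, so Player I's maximin is 3; column maxima are 4 and 11, so Player II's minimax is 4. These differ, so the equilibrium is in mixed strategies.
Let Player II play I with probability q. Player I is indifferent when 4q = 3q + 11(1−q), giving q = 11/12.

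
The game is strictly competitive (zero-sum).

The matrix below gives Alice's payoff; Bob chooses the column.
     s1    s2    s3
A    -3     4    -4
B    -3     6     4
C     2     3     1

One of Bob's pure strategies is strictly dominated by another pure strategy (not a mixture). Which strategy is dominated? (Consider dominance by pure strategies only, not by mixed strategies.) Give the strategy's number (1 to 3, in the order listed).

Bob prefers columns that give Alice less. Compare s2 with s1: -3 < 4, -3 < 6, 2 < 3.
So s1 strictly dominates s2 for Bob; s2 is strictly dominated.

2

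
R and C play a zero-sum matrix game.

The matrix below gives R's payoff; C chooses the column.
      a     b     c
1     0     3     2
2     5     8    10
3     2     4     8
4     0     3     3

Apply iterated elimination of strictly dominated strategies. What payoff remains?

Column c is strictly dominated by a for C (0<2, 5<10, 2<8, 0<3); eliminate c.
Row 3 is strictly dominated by row 2 (5>2, 8>4); eliminate 3.
Row 1 is strictly dominated by row 2 (5>0, 8>3); eliminate 1.
Row 4 is strictly dominated by row 2 (5>0, 8>3); eliminate 4.
Column b is strictly dominated by a for C (5<8); eliminate b.
Only (2, a) remains, with payoff 5.

5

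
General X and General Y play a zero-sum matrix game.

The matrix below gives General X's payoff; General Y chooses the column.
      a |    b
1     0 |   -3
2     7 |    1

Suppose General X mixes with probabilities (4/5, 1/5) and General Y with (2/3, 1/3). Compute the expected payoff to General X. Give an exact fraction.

Against (2/3, 1/3), each row's expected payoff is 1: -1; 2: 5.
Taking the (4/5, 1/5)-weighted average: (4/5)·(-1) + (1/5)·(5) = 1/5.

1/5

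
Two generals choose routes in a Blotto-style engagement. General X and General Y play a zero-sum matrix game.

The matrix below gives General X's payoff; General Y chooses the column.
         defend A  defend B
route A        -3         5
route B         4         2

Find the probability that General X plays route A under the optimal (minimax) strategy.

1/5

Row minima are -3 and 2, so General X's maximin is 2; column maxima are 4 and 5, so General Y's minimax is 4. These differ, so the equilibrium is in mixed strategies.
Let General X play route A with probability p. General Y is indifferent when −3p + 4(1−p) = 5p + 2(1−p), giving p = 1/5.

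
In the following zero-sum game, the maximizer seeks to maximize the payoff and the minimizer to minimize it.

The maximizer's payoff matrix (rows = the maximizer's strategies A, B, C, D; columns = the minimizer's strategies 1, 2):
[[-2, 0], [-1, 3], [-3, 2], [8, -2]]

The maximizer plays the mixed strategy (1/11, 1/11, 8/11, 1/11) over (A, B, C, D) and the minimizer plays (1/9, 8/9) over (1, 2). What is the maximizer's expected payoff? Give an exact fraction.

13/11

Against (1/9, 8/9), each row's expected payoff is A: -2/9; B: 23/9; C: 13/9; D: -8/9.
Taking the (1/11, 1/11, 8/11, 1/11)-weighted average: (1/11)·(-2/9) + (1/11)·(23/9) + (8/11)·(13/9) + (1/11)·(-8/9) = 13/11.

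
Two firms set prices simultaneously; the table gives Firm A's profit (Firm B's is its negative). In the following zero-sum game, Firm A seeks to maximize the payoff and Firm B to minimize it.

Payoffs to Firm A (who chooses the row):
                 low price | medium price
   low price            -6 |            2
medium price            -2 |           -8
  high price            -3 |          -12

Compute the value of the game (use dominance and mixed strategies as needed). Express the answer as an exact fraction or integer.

-26/7

Row high price is strictly dominated by row medium price, so Firm A never plays it.
The remaining 2×2 game on (low price, medium price) × (low price, medium price) has no saddle point. Let Firm A play low price with probability p; indifference gives −6p − 2(1−p) = 2p − 8(1−p), so p = 3/7.
Similarly Firm B's optimal q on low price is 5/7, and the value is -6·(5/7) + (2)·(2/7) = -26/7.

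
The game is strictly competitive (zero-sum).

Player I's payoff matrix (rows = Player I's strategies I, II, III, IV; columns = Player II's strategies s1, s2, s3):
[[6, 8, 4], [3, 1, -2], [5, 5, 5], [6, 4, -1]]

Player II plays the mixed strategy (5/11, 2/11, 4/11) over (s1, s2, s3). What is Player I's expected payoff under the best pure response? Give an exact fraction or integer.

62/11

I: (6)·(5/11) + (8)·(2/11) + (4)·(4/11) = 62/11.
II: (3)·(5/11) + (1)·(2/11) + (-2)·(4/11) = 9/11.
III: (5)·(5/11) + (5)·(2/11) + (5)·(4/11) = 5.
IV: (6)·(5/11) + (4)·(2/11) + (-1)·(4/11) = 34/11.
The best pure response is I with expected payoff 62/11.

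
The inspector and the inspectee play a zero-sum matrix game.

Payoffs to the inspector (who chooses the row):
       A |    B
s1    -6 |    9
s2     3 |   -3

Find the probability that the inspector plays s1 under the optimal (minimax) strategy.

2/7

Row minima are -6 and -3, so the inspector's maximin is -3; column maxima are 3 and 9, so the inspectee's minimax is 3. These differ, so the equilibrium is in mixed strategies.
Let the inspector play s1 with probability p. The inspectee is indifferent when −6p + 3(1−p) = 9p − 3(1−p), giving p = 2/7.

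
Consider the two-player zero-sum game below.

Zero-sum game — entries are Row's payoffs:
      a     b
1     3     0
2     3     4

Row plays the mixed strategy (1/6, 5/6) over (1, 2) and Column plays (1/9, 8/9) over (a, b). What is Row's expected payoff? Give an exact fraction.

89/27

Against (1/9, 8/9), each row's expected payoff is 1: 1/3; 2: 35/9.
Taking the (1/6, 5/6)-weighted average: (1/6)·(1/3) + (5/6)·(35/9) = 89/27.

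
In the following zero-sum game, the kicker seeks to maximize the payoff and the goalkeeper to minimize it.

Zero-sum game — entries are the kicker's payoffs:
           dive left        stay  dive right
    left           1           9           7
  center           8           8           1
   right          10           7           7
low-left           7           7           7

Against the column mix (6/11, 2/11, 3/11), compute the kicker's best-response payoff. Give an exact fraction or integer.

95/11

left: (1)·(6/11) + (9)·(2/11) + (7)·(3/11) = 45/11.
center: (8)·(6/11) + (8)·(2/11) + (1)·(3/11) = 67/11.
right: (10)·(6/11) + (7)·(2/11) + (7)·(3/11) = 95/11.
low-left: (7)·(6/11) + (7)·(2/11) + (7)·(3/11) = 7.
The best pure response is right with expected payoff 95/11.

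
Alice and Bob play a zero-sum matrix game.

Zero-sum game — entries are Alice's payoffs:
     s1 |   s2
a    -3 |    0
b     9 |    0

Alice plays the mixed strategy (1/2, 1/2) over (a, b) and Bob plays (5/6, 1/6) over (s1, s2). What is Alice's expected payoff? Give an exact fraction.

Against (5/6, 1/6), each row's expected payoff is a: -5/2; b: 15/2.
Taking the (1/2, 1/2)-weighted average: (1/2)·(-5/2) + (1/2)·(15/2) = 5/2.

5/2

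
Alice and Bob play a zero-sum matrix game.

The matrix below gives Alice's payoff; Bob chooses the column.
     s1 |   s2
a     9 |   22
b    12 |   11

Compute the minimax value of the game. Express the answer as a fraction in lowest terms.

165/14

Row minima are 9 and 11, so Alice's maximin is 11; column maxima are 12 and 22, so Bob's minimax is 12. These differ, so the equilibrium is in mixed strategies.
Let Alice play a with probability p. Bob is indifferent when 9p + 12(1−p) = 22p + 11(1−p), giving p = 1/14.
Let Bob play s1 with probability q. Alice is indifferent when 9q + 22(1−q) = 12q + 11(1−q), giving q = 11/14.
The value is 9·(11/14) + (22)·(3/14) = 165/14.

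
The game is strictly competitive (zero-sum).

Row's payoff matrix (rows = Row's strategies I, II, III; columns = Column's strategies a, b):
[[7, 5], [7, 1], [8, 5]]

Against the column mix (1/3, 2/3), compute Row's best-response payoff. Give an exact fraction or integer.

I: (7)·(1/3) + (5)·(2/3) = 17/3.
II: (7)·(1/3) + (1)·(2/3) = 3.
III: (8)·(1/3) + (5)·(2/3) = 6.
The best pure response is III with expected payoff 6.

6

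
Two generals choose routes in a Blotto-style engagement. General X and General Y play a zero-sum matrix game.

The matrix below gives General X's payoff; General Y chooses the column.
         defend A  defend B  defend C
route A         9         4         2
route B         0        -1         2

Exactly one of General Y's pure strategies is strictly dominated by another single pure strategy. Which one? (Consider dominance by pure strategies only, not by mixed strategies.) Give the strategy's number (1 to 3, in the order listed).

General Y prefers columns that give General X less. Compare defend A with defend B: 4 < 9, -1 < 0.
So defend B strictly dominates defend A for General Y; defend A is strictly dominated.

1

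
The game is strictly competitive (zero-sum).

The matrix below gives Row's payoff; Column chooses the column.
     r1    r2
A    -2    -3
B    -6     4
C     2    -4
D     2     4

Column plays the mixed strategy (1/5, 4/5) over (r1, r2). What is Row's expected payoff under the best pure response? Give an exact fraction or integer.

A: (-2)·(1/5) + (-3)·(4/5) = -14/5.
B: (-6)·(1/5) + (4)·(4/5) = 2.
C: (2)·(1/5) + (-4)·(4/5) = -14/5.
D: (2)·(1/5) + (4)·(4/5) = 18/5.
The best pure response is D with expected payoff 18/5.

18/5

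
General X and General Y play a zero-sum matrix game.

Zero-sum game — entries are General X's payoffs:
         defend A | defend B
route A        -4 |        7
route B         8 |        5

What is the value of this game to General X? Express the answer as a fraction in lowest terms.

38/7

Row minima are -4 and 5, so General X's maximin is 5; column maxima are 8 and 7, so General Y's minimax is 7. These differ, so the equilibrium is in mixed strategies.
Let General X play route A with probability p. General Y is indifferent when −4p + 8(1−p) = 7p + 5(1−p), giving p = 3/14.
Let General Y play defend A with probability q. General X is indifferent when −4q + 7(1−q) = 8q + 5(1−q), giving q = 1/7.
The value is -4·(1/7) + (7)·(6/7) = 38/7.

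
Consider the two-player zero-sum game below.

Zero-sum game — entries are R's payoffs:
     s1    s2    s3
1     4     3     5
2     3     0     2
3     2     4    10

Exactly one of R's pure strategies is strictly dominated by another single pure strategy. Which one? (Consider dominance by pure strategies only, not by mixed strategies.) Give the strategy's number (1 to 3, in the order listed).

Compare 2 with 1: 4 > 3, 3 > 0, 5 > 2.
So 1 strictly dominates 2 for R; 2 is strictly dominated.

2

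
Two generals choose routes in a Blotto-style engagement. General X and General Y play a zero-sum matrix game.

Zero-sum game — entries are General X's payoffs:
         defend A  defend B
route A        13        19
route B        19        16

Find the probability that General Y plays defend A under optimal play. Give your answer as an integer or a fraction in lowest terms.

1/3

Row minima are 13 and 16, so General X's maximin is 16; column maxima are 19 and 19, so General Y's minimax is 19. These differ, so the equilibrium is in mixed strategies.
Let General Y play defend A with probability q. General X is indifferent when 13q + 19(1−q) = 19q + 16(1−q), giving q = 1/3.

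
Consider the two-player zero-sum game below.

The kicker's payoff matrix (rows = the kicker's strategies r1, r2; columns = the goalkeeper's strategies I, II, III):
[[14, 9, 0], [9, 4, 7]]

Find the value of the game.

Column I is strictly dominated by II for the goalkeeper (it gives the kicker more in every row).
The remaining 2×2 game on (r1, r2) × (II, III) has no saddle point. Let the kicker play r1 with probability p; indifference gives 9p + 4(1−p) = 7(1−p), so p = 1/4.
Similarly the goalkeeper's optimal q on II is 7/12, and the value is 9·(7/12) + (0)·(5/12) = 21/4.

21/4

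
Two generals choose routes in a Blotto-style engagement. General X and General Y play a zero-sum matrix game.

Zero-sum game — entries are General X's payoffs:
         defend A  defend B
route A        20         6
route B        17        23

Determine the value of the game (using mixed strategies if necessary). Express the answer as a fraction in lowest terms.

Row minima are 6 and 17, so General X's maximin is 17; column maxima are 20 and 23, so General Y's minimax is 20. These differ, so the equilibrium is in mixed strategies.
Let General X play route A with probability p. General Y is indifferent when 20p + 17(1−p) = 6p + 23(1−p), giving p = 3/10.
Let General Y play defend A with probability q. General X is indifferent when 20q + 6(1−q) = 17q + 23(1−q), giving q = 17/20.
The value is 20·(17/20) + (6)·(3/20) = 179/10.

179/10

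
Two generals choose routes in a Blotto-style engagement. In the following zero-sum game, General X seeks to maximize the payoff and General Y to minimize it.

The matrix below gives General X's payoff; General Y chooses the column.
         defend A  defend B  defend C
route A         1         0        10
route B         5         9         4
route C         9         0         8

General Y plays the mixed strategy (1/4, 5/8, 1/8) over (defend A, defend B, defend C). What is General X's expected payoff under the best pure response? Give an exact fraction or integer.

59/8

route A: (1)·(1/4) + (0)·(5/8) + (10)·(1/8) = 3/2.
route B: (5)·(1/4) + (9)·(5/8) + (4)·(1/8) = 59/8.
route C: (9)·(1/4) + (0)·(5/8) + (8)·(1/8) = 13/4.
The best pure response is route B with expected payoff 59/8.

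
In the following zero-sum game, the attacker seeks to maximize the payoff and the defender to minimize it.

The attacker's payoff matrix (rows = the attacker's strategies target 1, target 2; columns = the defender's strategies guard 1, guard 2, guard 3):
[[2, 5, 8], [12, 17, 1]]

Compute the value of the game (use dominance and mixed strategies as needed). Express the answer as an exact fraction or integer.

94/17

Column guard 2 is strictly dominated by guard 1 for the defender (it gives the attacker more in every row).
The remaining 2×2 game on (target 1, target 2) × (guard 1, guard 3) has no saddle point. Let the attacker play target 1 with probability p; indifference gives 2p + 12(1−p) = 8p + (1−p), so p = 11/17.
Similarly the defender's optimal q on guard 1 is 7/17, and the value is 2·(7/17) + (8)·(10/17) = 94/17.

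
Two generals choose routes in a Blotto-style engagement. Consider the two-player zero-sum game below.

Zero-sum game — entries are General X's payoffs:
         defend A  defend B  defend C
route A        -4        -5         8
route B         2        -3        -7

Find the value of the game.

Column defend A is strictly dominated by defend B for General Y (it gives General X more in every row).
The remaining 2×2 game on (route A, route B) × (defend B, defend C) has no saddle point. Let General X play route A with probability p; indifference gives −5p − 3(1−p) = 8p − 7(1−p), so p = 4/17.
Similarly General Y's optimal q on defend B is 15/17, and the value is -5·(15/17) + (8)·(2/17) = -59/17.

-59/17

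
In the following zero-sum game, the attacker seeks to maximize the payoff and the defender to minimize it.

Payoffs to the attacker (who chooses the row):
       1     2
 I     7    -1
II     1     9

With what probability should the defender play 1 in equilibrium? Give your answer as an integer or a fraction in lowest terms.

Row minima are -1 and 1, so the attacker's maximin is 1; column maxima are 7 and 9, so the defender's minimax is 7. These differ, so the equilibrium is in mixed strategies.
Let the defender play 1 with probability q. The attacker is indifferent when 7q − (1−q) = q + 9(1−q), giving q = 5/8.

5/8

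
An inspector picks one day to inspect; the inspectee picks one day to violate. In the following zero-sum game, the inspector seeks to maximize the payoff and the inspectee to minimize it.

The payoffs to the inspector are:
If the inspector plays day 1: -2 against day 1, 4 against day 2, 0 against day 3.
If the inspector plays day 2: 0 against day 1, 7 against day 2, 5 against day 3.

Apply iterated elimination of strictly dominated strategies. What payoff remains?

0

Row day 1 is strictly dominated by row day 2 (0>-2, 7>4, 5>0); eliminate day 1.
Column day 2 is strictly dominated by day 1 for the inspectee (0<7); eliminate day 2.
Column day 3 is strictly dominated by day 1 for the inspectee (0<5); eliminate day 3.
Only (day 2, day 1) remains, with payoff 0.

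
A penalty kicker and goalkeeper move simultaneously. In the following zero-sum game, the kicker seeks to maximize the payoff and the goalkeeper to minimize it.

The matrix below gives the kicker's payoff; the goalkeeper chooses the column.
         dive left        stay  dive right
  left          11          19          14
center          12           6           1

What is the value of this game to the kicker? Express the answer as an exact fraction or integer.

Column stay is strictly dominated by dive right for the goalkeeper (it gives the kicker more in every row).
The remaining 2×2 game on (left, center) × (dive left, dive right) has no saddle point. Let the kicker play left with probability p; indifference gives 11p + 12(1−p) = 14p + (1−p), so p = 11/14.
Similarly the goalkeeper's optimal q on dive left is 13/14, and the value is 11·(13/14) + (14)·(1/14) = 157/14.

157/14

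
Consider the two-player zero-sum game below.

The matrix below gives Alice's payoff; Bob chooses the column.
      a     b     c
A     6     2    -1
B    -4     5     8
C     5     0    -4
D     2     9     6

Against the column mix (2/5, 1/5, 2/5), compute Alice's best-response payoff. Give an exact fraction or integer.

5

A: (6)·(2/5) + (2)·(1/5) + (-1)·(2/5) = 12/5.
B: (-4)·(2/5) + (5)·(1/5) + (8)·(2/5) = 13/5.
C: (5)·(2/5) + (0)·(1/5) + (-4)·(2/5) = 2/5.
D: (2)·(2/5) + (9)·(1/5) + (6)·(2/5) = 5.
The best pure response is D with expected payoff 5.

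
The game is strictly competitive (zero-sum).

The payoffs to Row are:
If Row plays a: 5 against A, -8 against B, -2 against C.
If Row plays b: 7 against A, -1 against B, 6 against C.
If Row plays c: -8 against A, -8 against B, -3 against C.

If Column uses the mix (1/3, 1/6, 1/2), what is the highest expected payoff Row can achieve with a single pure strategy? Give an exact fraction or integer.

a: (5)·(1/3) + (-8)·(1/6) + (-2)·(1/2) = -2/3.
b: (7)·(1/3) + (-1)·(1/6) + (6)·(1/2) = 31/6.
c: (-8)·(1/3) + (-8)·(1/6) + (-3)·(1/2) = -11/2.
The best pure response is b with expected payoff 31/6.

31/6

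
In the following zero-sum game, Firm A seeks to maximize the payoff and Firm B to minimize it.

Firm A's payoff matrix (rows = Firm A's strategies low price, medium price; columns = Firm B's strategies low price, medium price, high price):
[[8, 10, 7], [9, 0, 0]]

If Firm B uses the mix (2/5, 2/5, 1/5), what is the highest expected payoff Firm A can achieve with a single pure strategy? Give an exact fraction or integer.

43/5

low price: (8)·(2/5) + (10)·(2/5) + (7)·(1/5) = 43/5.
medium price: (9)·(2/5) + (0)·(2/5) + (0)·(1/5) = 18/5.
The best pure response is low price with expected payoff 43/5.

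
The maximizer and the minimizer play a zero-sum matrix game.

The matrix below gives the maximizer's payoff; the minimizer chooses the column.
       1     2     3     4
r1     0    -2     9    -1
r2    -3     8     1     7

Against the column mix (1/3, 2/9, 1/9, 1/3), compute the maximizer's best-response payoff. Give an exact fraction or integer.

r1: (0)·(1/3) + (-2)·(2/9) + (9)·(1/9) + (-1)·(1/3) = 2/9.
r2: (-3)·(1/3) + (8)·(2/9) + (1)·(1/9) + (7)·(1/3) = 29/9.
The best pure response is r2 with expected payoff 29/9.

29/9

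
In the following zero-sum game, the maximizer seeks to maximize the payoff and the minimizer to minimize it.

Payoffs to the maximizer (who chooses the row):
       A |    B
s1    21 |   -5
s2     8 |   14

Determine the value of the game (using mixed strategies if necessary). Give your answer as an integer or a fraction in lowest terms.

Row minima are -5 and 8, so the maximizer's maximin is 8; column maxima are 21 and 14, so the minimizer's minimax is 14. These differ, so the equilibrium is in mixed strategies.
Let the maximizer play s1 with probability p. The minimizer is indifferent when 21p + 8(1−p) = −5p + 14(1−p), giving p = 3/16.
Let the minimizer play A with probability q. The maximizer is indifferent when 21q − 5(1−q) = 8q + 14(1−q), giving q = 19/32.
The value is 21·(19/32) + (-5)·(13/32) = 167/16.

167/16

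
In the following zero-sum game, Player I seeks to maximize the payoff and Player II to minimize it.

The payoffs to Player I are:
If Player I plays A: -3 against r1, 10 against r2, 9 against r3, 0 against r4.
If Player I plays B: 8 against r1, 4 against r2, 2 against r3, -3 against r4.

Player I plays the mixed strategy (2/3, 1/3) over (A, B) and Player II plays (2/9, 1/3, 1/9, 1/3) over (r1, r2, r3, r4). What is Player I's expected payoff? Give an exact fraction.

Against (2/9, 1/3, 1/9, 1/3), each row's expected payoff is A: 11/3; B: 7/3.
Taking the (2/3, 1/3)-weighted average: (2/3)·(11/3) + (1/3)·(7/3) = 29/9.

29/9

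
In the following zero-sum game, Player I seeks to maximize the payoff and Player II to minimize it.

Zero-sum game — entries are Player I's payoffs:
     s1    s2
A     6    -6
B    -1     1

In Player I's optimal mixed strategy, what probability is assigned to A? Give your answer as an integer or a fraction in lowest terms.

1/7

Row minima are -6 and -1, so Player I's maximin is -1; column maxima are 6 and 1, so Player II's minimax is 1. These differ, so the equilibrium is in mixed strategies.
Let Player I play A with probability p. Player II is indifferent when 6p − (1−p) = −6p + (1−p), giving p = 1/7.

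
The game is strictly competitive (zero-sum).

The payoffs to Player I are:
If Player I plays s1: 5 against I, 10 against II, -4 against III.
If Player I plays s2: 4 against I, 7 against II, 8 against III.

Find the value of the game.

Column II is strictly dominated by I for Player II (it gives Player I more in every row).
The remaining 2×2 game on (s1, s2) × (I, III) has no saddle point. Let Player I play s1 with probability p; indifference gives 5p + 4(1−p) = −4p + 8(1−p), so p = 4/13.
Similarly Player II's optimal q on I is 12/13, and the value is 5·(12/13) + (-4)·(1/13) = 56/13.

56/13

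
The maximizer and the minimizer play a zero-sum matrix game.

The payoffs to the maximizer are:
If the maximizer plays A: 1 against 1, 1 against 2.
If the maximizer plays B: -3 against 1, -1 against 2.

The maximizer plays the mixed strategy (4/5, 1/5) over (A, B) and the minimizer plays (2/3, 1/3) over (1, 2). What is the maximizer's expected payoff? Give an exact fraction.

Against (2/3, 1/3), each row's expected payoff is A: 1; B: -7/3.
Taking the (4/5, 1/5)-weighted average: (4/5)·(1) + (1/5)·(-7/3) = 1/3.

1/3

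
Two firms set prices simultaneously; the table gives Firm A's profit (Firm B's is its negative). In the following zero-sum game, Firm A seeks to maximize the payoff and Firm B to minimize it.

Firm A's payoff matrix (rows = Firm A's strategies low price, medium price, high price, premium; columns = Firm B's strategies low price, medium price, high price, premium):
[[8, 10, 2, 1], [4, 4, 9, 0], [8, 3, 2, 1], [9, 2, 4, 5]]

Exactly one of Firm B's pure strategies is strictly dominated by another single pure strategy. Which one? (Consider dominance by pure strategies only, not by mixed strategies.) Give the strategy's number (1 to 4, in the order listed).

1

Firm B prefers columns that give Firm A less. Compare low price with premium: 1 < 8, 0 < 4, 1 < 8, 5 < 9.
So premium strictly dominates low price for Firm B; low price is strictly dominated.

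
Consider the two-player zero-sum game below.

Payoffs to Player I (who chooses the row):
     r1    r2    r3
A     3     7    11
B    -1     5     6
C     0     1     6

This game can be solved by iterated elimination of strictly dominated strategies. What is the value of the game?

3

Column r2 is strictly dominated by r1 for Player II (3<7, -1<5, 0<1); eliminate r2.
Column r3 is strictly dominated by r1 for Player II (3<11, -1<6, 0<6); eliminate r3.
Row C is strictly dominated by row A (3>0); eliminate C.
Row B is strictly dominated by row A (3>-1); eliminate B.
Only (A, r1) remains, with payoff 3.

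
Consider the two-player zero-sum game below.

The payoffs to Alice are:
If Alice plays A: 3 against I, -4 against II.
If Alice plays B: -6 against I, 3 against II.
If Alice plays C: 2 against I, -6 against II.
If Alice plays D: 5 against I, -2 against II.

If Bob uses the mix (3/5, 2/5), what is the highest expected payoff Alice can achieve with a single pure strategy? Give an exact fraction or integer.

A: (3)·(3/5) + (-4)·(2/5) = 1/5.
B: (-6)·(3/5) + (3)·(2/5) = -12/5.
C: (2)·(3/5) + (-6)·(2/5) = -6/5.
D: (5)·(3/5) + (-2)·(2/5) = 11/5.
The best pure response is D with expected payoff 11/5.

11/5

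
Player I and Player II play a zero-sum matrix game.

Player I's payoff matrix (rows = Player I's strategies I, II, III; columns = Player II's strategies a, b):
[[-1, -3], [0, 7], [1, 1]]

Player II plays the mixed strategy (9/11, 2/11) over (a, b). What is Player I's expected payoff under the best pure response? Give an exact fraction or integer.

I: (-1)·(9/11) + (-3)·(2/11) = -15/11.
II: (0)·(9/11) + (7)·(2/11) = 14/11.
III: (1)·(9/11) + (1)·(2/11) = 1.
The best pure response is II with expected payoff 14/11.

14/11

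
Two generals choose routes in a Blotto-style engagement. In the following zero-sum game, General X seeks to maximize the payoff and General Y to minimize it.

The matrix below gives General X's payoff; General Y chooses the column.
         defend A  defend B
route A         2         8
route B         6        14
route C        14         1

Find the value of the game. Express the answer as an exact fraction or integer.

Row route A is strictly dominated by row route B, so General X never plays it.
The remaining 2×2 game on (route B, route C) × (defend A, defend B) has no saddle point. Let General X play route B with probability p; indifference gives 6p + 14(1−p) = 14p + (1−p), so p = 13/21.
Similarly General Y's optimal q on defend A is 13/21, and the value is 6·(13/21) + (14)·(8/21) = 190/21.

190/21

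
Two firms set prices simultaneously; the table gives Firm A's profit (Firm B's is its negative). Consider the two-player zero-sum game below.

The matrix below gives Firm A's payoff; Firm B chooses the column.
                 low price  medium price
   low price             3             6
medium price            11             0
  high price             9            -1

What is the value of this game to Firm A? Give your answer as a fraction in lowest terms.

Row high price is strictly dominated by row medium price, so Firm A never plays it.
The remaining 2×2 game on (low price, medium price) × (low price, medium price) has no saddle point. Let Firm A play low price with probability p; indifference gives 3p + 11(1−p) = 6p, so p = 11/14.
Similarly Firm B's optimal q on low price is 3/7, and the value is 3·(3/7) + (6)·(4/7) = 33/7.

33/7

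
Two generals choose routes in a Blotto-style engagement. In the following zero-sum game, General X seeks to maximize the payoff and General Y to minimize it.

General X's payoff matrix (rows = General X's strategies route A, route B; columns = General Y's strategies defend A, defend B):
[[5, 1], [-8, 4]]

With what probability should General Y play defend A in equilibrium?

3/16

Row minima are 1 and -8, so General X's maximin is 1; column maxima are 5 and 4, so General Y's minimax is 4. These differ, so the equilibrium is in mixed strategies.
Let General Y play defend A with probability q. General X is indifferent when 5q + (1−q) = −8q + 4(1−q), giving q = 3/16.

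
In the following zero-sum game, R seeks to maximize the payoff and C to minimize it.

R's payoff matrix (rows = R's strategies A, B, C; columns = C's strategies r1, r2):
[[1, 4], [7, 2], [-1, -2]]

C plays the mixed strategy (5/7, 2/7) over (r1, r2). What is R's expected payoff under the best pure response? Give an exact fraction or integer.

39/7

A: (1)·(5/7) + (4)·(2/7) = 13/7.
B: (7)·(5/7) + (2)·(2/7) = 39/7.
C: (-1)·(5/7) + (-2)·(2/7) = -9/7.
The best pure response is B with expected payoff 39/7.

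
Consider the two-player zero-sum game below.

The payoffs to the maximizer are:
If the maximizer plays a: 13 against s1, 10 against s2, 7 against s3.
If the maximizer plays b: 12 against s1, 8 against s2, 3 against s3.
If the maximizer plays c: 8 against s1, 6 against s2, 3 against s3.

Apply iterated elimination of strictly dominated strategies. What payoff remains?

Column s2 is strictly dominated by s3 for the minimizer (7<10, 3<8, 3<6); eliminate s2.
Row b is strictly dominated by row a (13>12, 7>3); eliminate b.
Column s1 is strictly dominated by s3 for the minimizer (7<13, 3<8); eliminate s1.
Row c is strictly dominated by row a (7>3); eliminate c.
Only (a, s3) remains, with payoff 7.

7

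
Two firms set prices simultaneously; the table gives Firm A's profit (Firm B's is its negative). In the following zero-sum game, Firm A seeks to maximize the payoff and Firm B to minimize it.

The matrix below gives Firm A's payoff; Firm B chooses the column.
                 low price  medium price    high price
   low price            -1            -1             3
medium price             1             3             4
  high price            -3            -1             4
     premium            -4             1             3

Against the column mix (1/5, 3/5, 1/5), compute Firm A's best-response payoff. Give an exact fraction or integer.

14/5

low price: (-1)·(1/5) + (-1)·(3/5) + (3)·(1/5) = -1/5.
medium price: (1)·(1/5) + (3)·(3/5) + (4)·(1/5) = 14/5.
high price: (-3)·(1/5) + (-1)·(3/5) + (4)·(1/5) = -2/5.
premium: (-4)·(1/5) + (1)·(3/5) + (3)·(1/5) = 2/5.
The best pure response is medium price with expected payoff 14/5.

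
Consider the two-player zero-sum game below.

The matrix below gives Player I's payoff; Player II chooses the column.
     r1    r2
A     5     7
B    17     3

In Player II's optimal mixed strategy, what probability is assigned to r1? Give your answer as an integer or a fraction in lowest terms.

Row minima are 5 and 3, so Player I's maximin is 5; column maxima are 17 and 7, so Player II's minimax is 7. These differ, so the equilibrium is in mixed strategies.
Let Player II play r1 with probability q. Player I is indifferent when 5q + 7(1−q) = 17q + 3(1−q), giving q = 1/4.

1/4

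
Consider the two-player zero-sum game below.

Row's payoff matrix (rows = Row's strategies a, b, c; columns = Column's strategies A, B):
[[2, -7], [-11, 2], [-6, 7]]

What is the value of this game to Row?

-14/11

Row b is strictly dominated by row c, so Row never plays it.
The remaining 2×2 game on (a, c) × (A, B) has no saddle point. Let Row play a with probability p; indifference gives 2p − 6(1−p) = −7p + 7(1−p), so p = 13/22.
Similarly Column's optimal q on A is 7/11, and the value is 2·(7/11) + (-7)·(4/11) = -14/11.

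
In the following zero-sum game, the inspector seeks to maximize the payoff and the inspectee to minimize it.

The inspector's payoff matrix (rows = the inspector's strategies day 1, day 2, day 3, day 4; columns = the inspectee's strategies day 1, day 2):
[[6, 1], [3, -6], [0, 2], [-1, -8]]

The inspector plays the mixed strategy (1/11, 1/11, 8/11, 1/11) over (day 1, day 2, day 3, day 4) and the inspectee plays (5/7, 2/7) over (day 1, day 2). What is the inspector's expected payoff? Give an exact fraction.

46/77

Against (5/7, 2/7), each row's expected payoff is day 1: 32/7; day 2: 3/7; day 3: 4/7; day 4: -3.
Taking the (1/11, 1/11, 8/11, 1/11)-weighted average: (1/11)·(32/7) + (1/11)·(3/7) + (8/11)·(4/7) + (1/11)·(-3) = 46/77.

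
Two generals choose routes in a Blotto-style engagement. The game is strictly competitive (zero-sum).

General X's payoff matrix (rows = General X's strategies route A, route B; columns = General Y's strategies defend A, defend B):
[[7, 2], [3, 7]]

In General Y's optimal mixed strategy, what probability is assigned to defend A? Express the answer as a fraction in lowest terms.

Row minima are 2 and 3, so General X's maximin is 3; column maxima are 7 and 7, so General Y's minimax is 7. These differ, so the equilibrium is in mixed strategies.
Let General Y play defend A with probability q. General X is indifferent when 7q + 2(1−q) = 3q + 7(1−q), giving q = 5/9.

5/9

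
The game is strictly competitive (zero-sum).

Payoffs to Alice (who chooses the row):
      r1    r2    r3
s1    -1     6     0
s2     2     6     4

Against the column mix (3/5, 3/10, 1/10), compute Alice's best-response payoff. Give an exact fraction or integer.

s1: (-1)·(3/5) + (6)·(3/10) + (0)·(1/10) = 6/5.
s2: (2)·(3/5) + (6)·(3/10) + (4)·(1/10) = 17/5.
The best pure response is s2 with expected payoff 17/5.

17/5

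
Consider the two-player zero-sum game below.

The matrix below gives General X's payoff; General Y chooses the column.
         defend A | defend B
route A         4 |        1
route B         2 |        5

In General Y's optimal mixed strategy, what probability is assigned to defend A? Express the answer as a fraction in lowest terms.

Row minima are 1 and 2, so General X's maximin is 2; column maxima are 4 and 5, so General Y's minimax is 4. These differ, so the equilibrium is in mixed strategies.
Let General Y play defend A with probability q. General X is indifferent when 4q + (1−q) = 2q + 5(1−q), giving q = 2/3.

2/3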